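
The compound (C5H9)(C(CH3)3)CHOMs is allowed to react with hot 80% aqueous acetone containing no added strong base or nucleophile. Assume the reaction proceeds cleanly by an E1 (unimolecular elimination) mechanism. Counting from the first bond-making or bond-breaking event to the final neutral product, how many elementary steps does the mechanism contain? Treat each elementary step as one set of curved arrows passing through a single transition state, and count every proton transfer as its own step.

Step 1: The C–O bond breaks with both electrons going to the mesylate; MsO⁻ leaves and a secondary carbocation remains.
Step 2: A 1,2-hydride shift from the adjacent cyclopentyl carbon moves the positive charge from the secondary centre to an adjacent carbon, generating a more stable tertiary carbocation.
Step 3: A water molecule (solvent) deprotonates a β-carbon; as the C–H bond breaks, those electrons form the new alkene π bond.
Total: 3 elementary steps.

3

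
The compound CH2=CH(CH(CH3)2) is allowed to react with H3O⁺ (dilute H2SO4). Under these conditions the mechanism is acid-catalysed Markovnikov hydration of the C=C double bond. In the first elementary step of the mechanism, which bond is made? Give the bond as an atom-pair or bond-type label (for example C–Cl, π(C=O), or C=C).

C–H

Step 1: The π electrons of the C=C bond attack a proton of H3O⁺; Markovnikov addition places the new C–H on the less-substituted alkene carbon, so the positive charge ends up on the more-substituted carbon — a secondary carbocation. H2O is released.
The bond formed in this step is the C–H bond.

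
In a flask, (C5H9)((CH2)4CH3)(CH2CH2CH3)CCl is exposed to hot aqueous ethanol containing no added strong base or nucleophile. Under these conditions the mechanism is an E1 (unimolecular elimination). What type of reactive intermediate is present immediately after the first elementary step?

tertiary carbocation

Step 1: Rate-determining heterolysis of the C–Cl bond gives Cl⁻ and a tertiary carbocation.
After step 1 the species present is a tertiary carbocation.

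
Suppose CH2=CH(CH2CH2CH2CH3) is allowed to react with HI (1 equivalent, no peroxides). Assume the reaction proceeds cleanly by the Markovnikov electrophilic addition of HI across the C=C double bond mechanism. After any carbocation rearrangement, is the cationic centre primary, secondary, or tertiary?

secondary

Step 1: Electrophilic addition begins with the π(C=C) electrons forming a bond to the proton of HI. Following Markovnikov's rule, the resulting cation is secondary. The H–I bond breaks heterolytically, releasing I⁻.
No single 1,2-shift to an adjacent carbon would give a more-substituted cation, so no rearrangement occurs.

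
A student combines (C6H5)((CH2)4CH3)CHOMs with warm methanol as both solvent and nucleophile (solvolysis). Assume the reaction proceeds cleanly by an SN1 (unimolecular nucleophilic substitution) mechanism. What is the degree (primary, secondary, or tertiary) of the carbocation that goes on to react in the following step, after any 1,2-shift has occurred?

secondary

Step 1: Rate-determining heterolysis of the C–O bond gives MsO⁻ and a secondary carbocation.
No single 1,2-shift to an adjacent carbon would give a more-substituted cation, so no rearrangement occurs.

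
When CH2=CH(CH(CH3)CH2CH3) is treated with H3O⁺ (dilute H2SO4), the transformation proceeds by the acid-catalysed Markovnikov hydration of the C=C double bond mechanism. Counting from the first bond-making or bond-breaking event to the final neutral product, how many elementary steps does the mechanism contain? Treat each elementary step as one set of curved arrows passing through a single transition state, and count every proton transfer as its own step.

Step 1: Electrophilic addition begins with the π(C=C) electrons forming a bond to the proton of H3O⁺. Following Markovnikov's rule, the resulting cation is secondary. H2O is released.
Step 2: Carbocation rearrangement: a 1,2-hydride shift from the adjacent sec-butyl carbon converts the initially-formed secondary cation into the more stable tertiary cation.
Step 3: Nucleophilic capture of the cation by H2O produces the protonated alcohol (an oxonium ion).
Step 4: H2O removes a proton from the oxonium oxygen, regenerating H3O⁺ and giving the neutral alcohol.
Total: 4 elementary steps.

4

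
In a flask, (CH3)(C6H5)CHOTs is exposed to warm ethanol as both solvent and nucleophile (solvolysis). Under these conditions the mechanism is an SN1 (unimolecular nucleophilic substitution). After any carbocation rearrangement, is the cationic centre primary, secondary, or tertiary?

secondary

Step 1: The C–O bond breaks with both electrons going to the tosylate; TsO⁻ leaves and a secondary carbocation remains.
No single 1,2-shift to an adjacent carbon would give a more-substituted cation, so no rearrangement occurs.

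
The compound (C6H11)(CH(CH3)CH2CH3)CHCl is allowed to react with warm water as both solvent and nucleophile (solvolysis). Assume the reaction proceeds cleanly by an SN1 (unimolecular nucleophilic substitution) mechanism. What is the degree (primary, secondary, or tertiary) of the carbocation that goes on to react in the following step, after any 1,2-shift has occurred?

Step 1: Unassisted departure of Cl⁻ (taking the C–Cl bonding pair) generates a secondary carbocation.
Step 2: Carbocation rearrangement: a 1,2-hydride shift from the adjacent cyclohexyl carbon converts the initially-formed secondary cation into the more stable tertiary cation.
The cation rearranges from secondary to tertiary via a 1,2-hydride shift from the adjacent cyclohexyl carbon; the tertiary cation is what reacts next.

tertiary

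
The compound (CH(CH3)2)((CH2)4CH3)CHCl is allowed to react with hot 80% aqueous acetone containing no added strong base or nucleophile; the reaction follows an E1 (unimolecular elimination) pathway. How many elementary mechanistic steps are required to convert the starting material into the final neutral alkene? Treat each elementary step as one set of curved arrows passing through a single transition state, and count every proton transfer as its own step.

Step 1: The C–Cl bond breaks with both electrons going to the chloride; Cl⁻ leaves and a secondary carbocation remains.
Step 2: A hydride (H with its bonding pair) migrates from the adjacent isopropyl carbon to the cationic centre — a 1,2-hydride shift — upgrading the secondary cation to a tertiary one.
Step 3: Loss of a β-proton to a water molecule of the solvent: the C–H bonding pair collapses toward the cationic carbon to form the C=C π bond, yielding the alkene.
Total: 3 elementary steps.

3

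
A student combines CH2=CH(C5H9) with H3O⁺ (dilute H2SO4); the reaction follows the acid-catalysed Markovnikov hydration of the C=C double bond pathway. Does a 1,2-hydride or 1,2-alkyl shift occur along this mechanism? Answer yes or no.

yes

The first-formed carbocation is secondary.
The adjacent cyclopentyl carbon already bears 2 other carbon substituents and has a hydrogen to migrate; after a 1,2-hydride shift from that carbon the positive charge sits on a tertiary centre.
Tertiary is more stable than secondary, so the shift occurs.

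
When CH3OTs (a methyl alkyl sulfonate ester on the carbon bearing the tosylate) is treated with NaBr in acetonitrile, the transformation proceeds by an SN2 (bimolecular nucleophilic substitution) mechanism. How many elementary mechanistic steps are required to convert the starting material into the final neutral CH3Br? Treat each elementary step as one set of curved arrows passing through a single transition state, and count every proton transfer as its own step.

Step 1: Backside attack by Br⁻ on the carbon bearing the tosylate: the new C–Br bond forms as the C–O bond breaks, with Walden inversion at carbon.
Total: 1 elementary step.

1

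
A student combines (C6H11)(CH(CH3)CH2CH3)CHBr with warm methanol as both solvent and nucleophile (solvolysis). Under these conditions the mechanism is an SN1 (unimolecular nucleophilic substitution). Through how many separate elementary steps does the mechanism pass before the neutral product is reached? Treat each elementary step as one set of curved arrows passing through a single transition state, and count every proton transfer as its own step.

Step 1: The C–Br bond breaks with both electrons going to the bromide; Br⁻ leaves and a secondary carbocation remains.
Step 2: A 1,2-hydride shift from the adjacent cyclohexyl carbon moves the positive charge from the secondary centre to an adjacent carbon, generating a more stable tertiary carbocation.
Step 3: CH3OH donates an oxygen lone pair into the empty p orbital of the cation, giving a protonated ether (an oxonium ion).
Step 4: Deprotonation of the oxonium oxygen by solvent methanol yields the neutral ether.
Total: 4 elementary steps.

4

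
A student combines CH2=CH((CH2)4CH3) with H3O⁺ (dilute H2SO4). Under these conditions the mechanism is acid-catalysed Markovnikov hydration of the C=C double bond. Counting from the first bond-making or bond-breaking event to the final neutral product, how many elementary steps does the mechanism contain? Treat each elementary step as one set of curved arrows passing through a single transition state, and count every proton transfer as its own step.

Step 1: Electrophilic addition begins with the π(C=C) electrons forming a bond to the proton of H3O⁺. Following Markovnikov's rule, the resulting cation is secondary. H2O is released.
(No 1,2-shift: no single shift to an adjacent carbon would give a more stable cation.)
Step 2: Water acts as the nucleophile: an oxygen lone pair bonds to the cationic carbon, giving an oxonium-ion intermediate.
Step 3: H2O removes a proton from the oxonium oxygen, regenerating H3O⁺ and giving the neutral alcohol.
Total: 3 elementary steps.

3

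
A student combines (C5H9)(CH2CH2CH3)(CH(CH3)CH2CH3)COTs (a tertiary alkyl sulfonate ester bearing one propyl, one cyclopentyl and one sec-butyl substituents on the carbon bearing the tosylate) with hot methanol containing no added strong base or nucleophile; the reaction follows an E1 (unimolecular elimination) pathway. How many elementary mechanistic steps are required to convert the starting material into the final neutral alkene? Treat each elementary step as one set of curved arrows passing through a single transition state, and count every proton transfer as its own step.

Step 1: The C–O bond breaks with both electrons going to the tosylate; TsO⁻ leaves and a tertiary carbocation remains.
(No 1,2-shift: no single shift to an adjacent carbon would give a more stable cation.)
Step 2: A weak base (a methanol molecule from the solvent) removes a proton from a carbon adjacent to the cationic centre; the electrons of that C–H bond become the new π(C=C) bond, giving the alkene.
Total: 2 elementary steps.

2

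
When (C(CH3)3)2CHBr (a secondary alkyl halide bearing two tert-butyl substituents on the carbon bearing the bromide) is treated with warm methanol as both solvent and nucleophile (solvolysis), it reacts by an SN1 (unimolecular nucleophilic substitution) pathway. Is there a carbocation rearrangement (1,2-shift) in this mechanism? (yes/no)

The first-formed carbocation is secondary.
The adjacent tert-butyl carbon has no hydrogen but bears methyl groups; migration of one methyl with its bonding pair (a 1,2-methyl shift) places the charge on a tertiary centre.
Tertiary is more stable than secondary, so the shift occurs.

yes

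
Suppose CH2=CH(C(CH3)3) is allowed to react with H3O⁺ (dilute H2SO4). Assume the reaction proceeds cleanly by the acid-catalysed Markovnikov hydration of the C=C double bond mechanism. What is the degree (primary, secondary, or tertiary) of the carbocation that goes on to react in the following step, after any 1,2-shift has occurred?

tertiary

Step 1: Protonation of the alkene by H3O⁺: the π bond acts as the nucleophile and picks up H⁺, giving the more stable (Markovnikov) secondary carbocation. H2O is released.
Step 2: A methyl group with its bonding pair migrates from the adjacent tert-butyl carbon to the cationic centre — a 1,2-methyl shift — upgrading the secondary cation to a tertiary one.
The cation rearranges from secondary to tertiary via a 1,2-methyl shift from the adjacent tert-butyl carbon; the tertiary cation is what reacts next.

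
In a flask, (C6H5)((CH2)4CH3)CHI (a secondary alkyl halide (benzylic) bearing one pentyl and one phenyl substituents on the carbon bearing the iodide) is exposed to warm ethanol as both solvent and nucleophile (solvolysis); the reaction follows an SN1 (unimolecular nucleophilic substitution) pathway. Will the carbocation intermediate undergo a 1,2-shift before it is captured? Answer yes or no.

no

The first-formed carbocation is secondary.
No single 1,2-shift to an adjacent carbon would produce a more-substituted cation than the one already present, so no rearrangement occurs.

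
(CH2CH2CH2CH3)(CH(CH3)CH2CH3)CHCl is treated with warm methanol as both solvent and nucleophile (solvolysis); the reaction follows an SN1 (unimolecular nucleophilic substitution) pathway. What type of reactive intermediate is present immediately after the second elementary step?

Step 1: Unassisted departure of Cl⁻ (taking the C–Cl bonding pair) generates a secondary carbocation.
Step 2: A 1,2-hydride shift from the adjacent sec-butyl carbon moves the positive charge from the secondary centre to an adjacent carbon, generating a more stable tertiary carbocation.
After step 2 the species present is a tertiary carbocation.

tertiary carbocation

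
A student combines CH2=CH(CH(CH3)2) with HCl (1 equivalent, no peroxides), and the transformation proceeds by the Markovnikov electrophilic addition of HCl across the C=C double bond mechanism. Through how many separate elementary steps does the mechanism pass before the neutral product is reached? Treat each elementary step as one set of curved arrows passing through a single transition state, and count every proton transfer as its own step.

Step 1: Electrophilic addition begins with the π(C=C) electrons forming a bond to the proton of HCl. Following Markovnikov's rule, the resulting cation is secondary. The H–Cl bond breaks heterolytically, releasing Cl⁻.
Step 2: A 1,2-hydride shift from the adjacent isopropyl carbon moves the positive charge from the secondary centre to an adjacent carbon, generating a more stable tertiary carbocation.
Step 3: Nucleophilic attack by Cl⁻ on the carbocation completes the addition, giving R–Cl.
Total: 3 elementary steps.

3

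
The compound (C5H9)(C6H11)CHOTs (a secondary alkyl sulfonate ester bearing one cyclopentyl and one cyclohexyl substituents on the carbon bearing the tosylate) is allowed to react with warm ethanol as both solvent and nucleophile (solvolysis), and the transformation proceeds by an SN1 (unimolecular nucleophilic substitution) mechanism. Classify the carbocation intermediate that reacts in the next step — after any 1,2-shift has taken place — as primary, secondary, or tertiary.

tertiary

Step 1: Ionisation: the C–O σ-bond cleaves heterolytically; both bonding electrons depart with TsO⁻, leaving a secondary carbocation at the α-carbon.
Step 2: Carbocation rearrangement: a 1,2-hydride shift from the adjacent cyclopentyl carbon converts the initially-formed secondary cation into the more stable tertiary cation.
The cation rearranges from secondary to tertiary via a 1,2-hydride shift from the adjacent cyclopentyl carbon; the tertiary cation is what reacts next.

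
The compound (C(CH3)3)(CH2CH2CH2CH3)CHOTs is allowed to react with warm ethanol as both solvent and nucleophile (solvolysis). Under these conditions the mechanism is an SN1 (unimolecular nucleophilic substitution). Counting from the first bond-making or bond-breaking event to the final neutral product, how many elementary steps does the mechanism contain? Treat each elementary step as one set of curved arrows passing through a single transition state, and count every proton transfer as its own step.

4

Step 1: The C–O bond breaks with both electrons going to the tosylate; TsO⁻ leaves and a secondary carbocation remains.
Step 2: Carbocation rearrangement: a 1,2-methyl shift from the adjacent tert-butyl carbon converts the initially-formed secondary cation into the more stable tertiary cation.
Step 3: A lone pair on the oxygen of CH3CH2OH attacks the carbocation, forming a new C–O σ-bond and an oxonium ion.
Step 4: Deprotonation of the oxonium oxygen by solvent ethanol yields the neutral ether.
Total: 4 elementary steps.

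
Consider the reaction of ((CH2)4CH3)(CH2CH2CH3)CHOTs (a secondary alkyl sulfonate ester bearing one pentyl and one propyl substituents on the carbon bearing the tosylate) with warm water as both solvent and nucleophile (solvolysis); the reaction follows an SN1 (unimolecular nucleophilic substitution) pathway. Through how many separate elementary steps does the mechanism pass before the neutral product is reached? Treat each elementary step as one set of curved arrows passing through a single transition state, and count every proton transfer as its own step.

Step 1: The C–O bond breaks with both electrons going to the tosylate; TsO⁻ leaves and a secondary carbocation remains.
(No 1,2-shift: no single shift to an adjacent carbon would give a more stable cation.)
Step 2: Nucleophilic capture: the oxygen of H2O bonds to the cationic carbon, producing an oxonium-ion intermediate.
Step 3: A second solvent molecule removes the proton on oxygen, giving the neutral alcohol product.
Total: 3 elementary steps.

3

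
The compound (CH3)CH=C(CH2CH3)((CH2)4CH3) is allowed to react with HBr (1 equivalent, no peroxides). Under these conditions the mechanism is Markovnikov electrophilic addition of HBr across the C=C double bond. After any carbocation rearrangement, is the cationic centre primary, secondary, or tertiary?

Step 1: Protonation of the alkene by HBr: the π bond acts as the nucleophile and picks up H⁺, giving the more stable (Markovnikov) tertiary carbocation. The H–Br bond breaks heterolytically, releasing Br⁻.
No single 1,2-shift to an adjacent carbon would give a more-substituted cation, so no rearrangement occurs.

tertiary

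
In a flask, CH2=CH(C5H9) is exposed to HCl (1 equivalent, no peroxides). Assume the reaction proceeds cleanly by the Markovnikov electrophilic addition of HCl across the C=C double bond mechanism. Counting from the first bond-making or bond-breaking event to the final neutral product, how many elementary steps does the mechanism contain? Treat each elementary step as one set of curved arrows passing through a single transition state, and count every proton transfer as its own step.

Step 1: Protonation of the alkene by HCl: the π bond acts as the nucleophile and picks up H⁺, giving the more stable (Markovnikov) secondary carbocation. The H–Cl bond breaks heterolytically, releasing Cl⁻.
Step 2: A 1,2-hydride shift from the adjacent cyclopentyl carbon moves the positive charge from the secondary centre to an adjacent carbon, generating a more stable tertiary carbocation.
Step 3: Cl⁻ captures the cation: a lone pair on Cl⁻ fills the empty p orbital, producing the alkyl halide product.
Total: 3 elementary steps.

3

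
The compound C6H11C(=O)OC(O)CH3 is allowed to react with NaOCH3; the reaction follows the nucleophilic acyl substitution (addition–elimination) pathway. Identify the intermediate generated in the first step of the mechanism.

tetrahedral intermediate

Step 1: A lone pair on the O of CH3O⁻ attacks the electrophilic acyl carbon; the π(C=O) electrons move onto oxygen, giving a tetrahedral intermediate.
After step 1 the species present is a tetrahedral intermediate.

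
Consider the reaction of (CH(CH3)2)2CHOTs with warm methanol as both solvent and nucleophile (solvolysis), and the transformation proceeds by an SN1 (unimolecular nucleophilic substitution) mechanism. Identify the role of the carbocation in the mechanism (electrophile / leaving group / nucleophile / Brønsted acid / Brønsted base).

electrophile

Step 3: CH3OH donates an oxygen lone pair into the empty p orbital of the cation, giving a protonated ether (an oxonium ion).
The carbocation accepts an electron pair into an empty or π* orbital — it is the electrophile.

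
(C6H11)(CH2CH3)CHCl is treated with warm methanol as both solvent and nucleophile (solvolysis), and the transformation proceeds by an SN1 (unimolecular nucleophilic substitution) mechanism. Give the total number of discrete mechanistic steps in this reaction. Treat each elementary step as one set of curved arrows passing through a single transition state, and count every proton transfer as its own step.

Step 1: The C–Cl bond breaks with both electrons going to the chloride; Cl⁻ leaves and a secondary carbocation remains.
Step 2: Carbocation rearrangement: a 1,2-hydride shift from the adjacent cyclohexyl carbon converts the initially-formed secondary cation into the more stable tertiary cation.
Step 3: A lone pair on the oxygen of CH3OH attacks the carbocation, forming a new C–O σ-bond and an oxonium ion.
Step 4: Proton transfer from the O–H of the oxonium ion to a solvent molecule delivers the neutral ether.
Total: 4 elementary steps.

4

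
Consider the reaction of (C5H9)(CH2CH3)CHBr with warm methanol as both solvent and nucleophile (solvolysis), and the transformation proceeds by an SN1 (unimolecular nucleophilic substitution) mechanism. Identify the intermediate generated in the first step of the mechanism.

Step 1: Rate-determining heterolysis of the C–Br bond gives Br⁻ and a secondary carbocation.
After step 1 the species present is a secondary carbocation.

secondary carbocation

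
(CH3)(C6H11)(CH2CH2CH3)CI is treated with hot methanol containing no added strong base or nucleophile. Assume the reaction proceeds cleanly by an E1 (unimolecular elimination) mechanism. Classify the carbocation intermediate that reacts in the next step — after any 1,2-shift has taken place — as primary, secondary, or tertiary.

Step 1: Rate-determining heterolysis of the C–I bond gives I⁻ and a tertiary carbocation.
No single 1,2-shift to an adjacent carbon would give a more-substituted cation, so no rearrangement occurs.

tertiary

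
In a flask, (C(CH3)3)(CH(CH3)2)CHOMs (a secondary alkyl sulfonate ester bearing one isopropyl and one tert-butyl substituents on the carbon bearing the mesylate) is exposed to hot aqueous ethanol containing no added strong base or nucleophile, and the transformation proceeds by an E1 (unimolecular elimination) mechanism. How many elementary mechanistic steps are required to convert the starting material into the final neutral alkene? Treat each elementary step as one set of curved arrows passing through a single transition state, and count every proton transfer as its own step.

Step 1: The C–O bond breaks with both electrons going to the mesylate; MsO⁻ leaves and a secondary carbocation remains.
Step 2: A hydride (H with its bonding pair) migrates from the adjacent isopropyl carbon to the cationic centre — a 1,2-hydride shift — upgrading the secondary cation to a tertiary one.
Step 3: A water (or ethanol) molecule (solvent) deprotonates a β-carbon; as the C–H bond breaks, those electrons form the new alkene π bond.
Total: 3 elementary steps.

3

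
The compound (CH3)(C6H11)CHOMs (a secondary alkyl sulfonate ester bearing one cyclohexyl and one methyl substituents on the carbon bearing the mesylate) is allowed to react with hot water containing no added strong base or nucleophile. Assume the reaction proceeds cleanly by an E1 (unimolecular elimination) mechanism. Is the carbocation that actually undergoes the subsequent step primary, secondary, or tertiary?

Step 1: The C–O bond breaks with both electrons going to the mesylate; MsO⁻ leaves and a secondary carbocation remains.
Step 2: Carbocation rearrangement: a 1,2-hydride shift from the adjacent cyclohexyl carbon converts the initially-formed secondary cation into the more stable tertiary cation.
The cation rearranges from secondary to tertiary via a 1,2-hydride shift from the adjacent cyclohexyl carbon; the tertiary cation is what reacts next.

tertiary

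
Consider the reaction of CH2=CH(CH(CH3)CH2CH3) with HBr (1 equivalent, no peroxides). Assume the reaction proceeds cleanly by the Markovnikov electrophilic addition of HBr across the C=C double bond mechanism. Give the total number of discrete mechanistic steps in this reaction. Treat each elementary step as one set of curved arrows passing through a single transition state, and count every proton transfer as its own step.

Step 1: Protonation of the alkene by HBr: the π bond acts as the nucleophile and picks up H⁺, giving the more stable (Markovnikov) secondary carbocation. The H–Br bond breaks heterolytically, releasing Br⁻.
Step 2: Carbocation rearrangement: a 1,2-hydride shift from the adjacent sec-butyl carbon converts the initially-formed secondary cation into the more stable tertiary cation.
Step 3: The Br⁻ anion donates a lone pair to the carbocation, forming the new C–Br σ-bond and giving the neutral alkyl halide.
Total: 3 elementary steps.

3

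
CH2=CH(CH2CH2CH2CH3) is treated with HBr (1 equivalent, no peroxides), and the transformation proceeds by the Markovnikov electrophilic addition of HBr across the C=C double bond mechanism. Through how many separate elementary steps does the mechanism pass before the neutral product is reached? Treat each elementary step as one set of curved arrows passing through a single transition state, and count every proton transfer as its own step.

Step 1: The π electrons of the C=C bond attack a proton of HBr; Markovnikov addition places the new C–H on the less-substituted alkene carbon, so the positive charge ends up on the more-substituted carbon — a secondary carbocation. The H–Br bond breaks heterolytically, releasing Br⁻.
(No 1,2-shift: no single shift to an adjacent carbon would give a more stable cation.)
Step 2: Br⁻ captures the cation: a lone pair on Br⁻ fills the empty p orbital, producing the alkyl halide product.
Total: 2 elementary steps.

2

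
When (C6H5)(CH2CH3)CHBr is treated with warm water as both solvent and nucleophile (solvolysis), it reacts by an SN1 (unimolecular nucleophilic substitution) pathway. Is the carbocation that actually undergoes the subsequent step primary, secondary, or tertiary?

Step 1: Rate-determining heterolysis of the C–Br bond gives Br⁻ and a secondary carbocation.
No single 1,2-shift to an adjacent carbon would give a more-substituted cation, so no rearrangement occurs.

secondary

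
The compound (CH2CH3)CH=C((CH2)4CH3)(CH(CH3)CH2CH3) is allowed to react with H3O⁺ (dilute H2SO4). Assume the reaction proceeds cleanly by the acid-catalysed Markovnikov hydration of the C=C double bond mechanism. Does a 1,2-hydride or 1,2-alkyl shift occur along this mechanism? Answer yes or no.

The first-formed carbocation is tertiary.
No single 1,2-shift to an adjacent carbon would produce a more-substituted cation than the one already present, so no rearrangement occurs.

no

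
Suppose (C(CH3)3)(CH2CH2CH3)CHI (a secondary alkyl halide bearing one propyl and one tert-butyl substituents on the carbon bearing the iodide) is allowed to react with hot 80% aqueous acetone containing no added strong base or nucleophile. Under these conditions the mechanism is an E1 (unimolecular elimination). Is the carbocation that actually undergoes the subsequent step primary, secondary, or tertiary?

Step 1: The C–I bond breaks with both electrons going to the iodide; I⁻ leaves and a secondary carbocation remains.
Step 2: A methyl group with its bonding pair migrates from the adjacent tert-butyl carbon to the cationic centre — a 1,2-methyl shift — upgrading the secondary cation to a tertiary one.
The cation rearranges from secondary to tertiary via a 1,2-methyl shift from the adjacent tert-butyl carbon; the tertiary cation is what reacts next.

tertiary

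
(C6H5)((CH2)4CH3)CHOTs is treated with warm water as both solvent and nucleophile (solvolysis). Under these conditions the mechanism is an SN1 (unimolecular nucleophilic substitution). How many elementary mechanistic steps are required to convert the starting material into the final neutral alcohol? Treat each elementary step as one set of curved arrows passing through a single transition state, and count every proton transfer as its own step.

3

Step 1: Ionisation: the C–O σ-bond cleaves heterolytically; both bonding electrons depart with TsO⁻, leaving a secondary carbocation at the α-carbon.
(No 1,2-shift: no single shift to an adjacent carbon would give a more stable cation.)
Step 2: A lone pair on the oxygen of H2O attacks the carbocation, forming a new C–O σ-bond and an oxonium ion.
Step 3: Proton transfer from the O–H of the oxonium ion to a solvent molecule delivers the neutral alcohol.
Total: 3 elementary steps.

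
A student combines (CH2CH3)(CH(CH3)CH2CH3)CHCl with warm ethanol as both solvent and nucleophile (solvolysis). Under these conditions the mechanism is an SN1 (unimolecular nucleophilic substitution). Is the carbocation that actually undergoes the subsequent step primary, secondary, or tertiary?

Step 1: Rate-determining heterolysis of the C–Cl bond gives Cl⁻ and a secondary carbocation.
Step 2: A hydride (H with its bonding pair) migrates from the adjacent sec-butyl carbon to the cationic centre — a 1,2-hydride shift — upgrading the secondary cation to a tertiary one.
The cation rearranges from secondary to tertiary via a 1,2-hydride shift from the adjacent sec-butyl carbon; the tertiary cation is what reacts next.

tertiary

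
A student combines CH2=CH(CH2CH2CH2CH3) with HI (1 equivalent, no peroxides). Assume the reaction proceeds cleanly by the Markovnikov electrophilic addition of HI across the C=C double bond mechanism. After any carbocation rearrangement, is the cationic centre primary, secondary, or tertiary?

secondary

Step 1: Protonation of the alkene by HI: the π bond acts as the nucleophile and picks up H⁺, giving the more stable (Markovnikov) secondary carbocation. The H–I bond breaks heterolytically, releasing I⁻.
No single 1,2-shift to an adjacent carbon would give a more-substituted cation, so no rearrangement occurs.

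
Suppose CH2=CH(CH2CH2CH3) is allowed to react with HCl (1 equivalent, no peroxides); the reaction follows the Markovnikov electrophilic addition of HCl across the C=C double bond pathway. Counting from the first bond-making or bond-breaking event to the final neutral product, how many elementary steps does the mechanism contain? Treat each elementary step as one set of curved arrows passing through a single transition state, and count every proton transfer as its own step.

Step 1: The π electrons of the C=C bond attack a proton of HCl; Markovnikov addition places the new C–H on the less-substituted alkene carbon, so the positive charge ends up on the more-substituted carbon — a secondary carbocation. The H–Cl bond breaks heterolytically, releasing Cl⁻.
(No 1,2-shift: no single shift to an adjacent carbon would give a more stable cation.)
Step 2: Cl⁻ captures the cation: a lone pair on Cl⁻ fills the empty p orbital, producing the alkyl halide product.
Total: 2 elementary steps.

2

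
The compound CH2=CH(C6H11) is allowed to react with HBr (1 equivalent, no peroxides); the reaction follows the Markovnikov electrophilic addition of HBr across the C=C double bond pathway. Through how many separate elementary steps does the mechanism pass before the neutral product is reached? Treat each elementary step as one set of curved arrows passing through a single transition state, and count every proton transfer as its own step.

3

Step 1: Protonation of the alkene by HBr: the π bond acts as the nucleophile and picks up H⁺, giving the more stable (Markovnikov) secondary carbocation. The H–Br bond breaks heterolytically, releasing Br⁻.
Step 2: A hydride (H with its bonding pair) migrates from the adjacent cyclohexyl carbon to the cationic centre — a 1,2-hydride shift — upgrading the secondary cation to a tertiary one.
Step 3: Nucleophilic attack by Br⁻ on the carbocation completes the addition, giving R–Br.
Total: 3 elementary steps.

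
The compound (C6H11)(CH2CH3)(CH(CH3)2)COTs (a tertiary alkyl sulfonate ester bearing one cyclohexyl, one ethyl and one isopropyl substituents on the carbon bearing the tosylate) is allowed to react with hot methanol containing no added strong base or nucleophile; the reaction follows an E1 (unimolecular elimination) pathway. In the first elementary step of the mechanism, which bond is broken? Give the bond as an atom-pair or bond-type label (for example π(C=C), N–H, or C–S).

C–O

Step 1: Ionisation: the C–O σ-bond cleaves heterolytically; both bonding electrons depart with TsO⁻, leaving a tertiary carbocation at the α-carbon.
The bond broken in this step is the C–O bond.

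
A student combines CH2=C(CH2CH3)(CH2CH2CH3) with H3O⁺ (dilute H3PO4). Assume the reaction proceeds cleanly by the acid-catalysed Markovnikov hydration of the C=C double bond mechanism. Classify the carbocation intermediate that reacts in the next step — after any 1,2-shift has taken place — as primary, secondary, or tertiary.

Step 1: Protonation of the alkene by H3O⁺: the π bond acts as the nucleophile and picks up H⁺, giving the more stable (Markovnikov) tertiary carbocation. H2O is released.
No single 1,2-shift to an adjacent carbon would give a more-substituted cation, so no rearrangement occurs.

tertiary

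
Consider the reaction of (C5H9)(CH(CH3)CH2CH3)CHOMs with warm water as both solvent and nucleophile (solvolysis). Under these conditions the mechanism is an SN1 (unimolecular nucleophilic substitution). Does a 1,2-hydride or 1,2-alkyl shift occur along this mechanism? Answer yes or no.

The first-formed carbocation is secondary.
The adjacent sec-butyl carbon already bears 2 other carbon substituents and has a hydrogen to migrate; after a 1,2-hydride shift from that carbon the positive charge sits on a tertiary centre.
Tertiary is more stable than secondary, so the shift occurs.

yes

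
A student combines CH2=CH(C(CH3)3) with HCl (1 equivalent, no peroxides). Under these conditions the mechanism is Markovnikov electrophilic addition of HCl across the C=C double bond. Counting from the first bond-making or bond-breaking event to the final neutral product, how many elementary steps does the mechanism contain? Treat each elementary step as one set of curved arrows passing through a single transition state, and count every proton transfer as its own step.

3

Step 1: Protonation of the alkene by HCl: the π bond acts as the nucleophile and picks up H⁺, giving the more stable (Markovnikov) secondary carbocation. The H–Cl bond breaks heterolytically, releasing Cl⁻.
Step 2: A methyl group with its bonding pair migrates from the adjacent tert-butyl carbon to the cationic centre — a 1,2-methyl shift — upgrading the secondary cation to a tertiary one.
Step 3: Cl⁻ captures the cation: a lone pair on Cl⁻ fills the empty p orbital, producing the alkyl halide product.
Total: 3 elementary steps.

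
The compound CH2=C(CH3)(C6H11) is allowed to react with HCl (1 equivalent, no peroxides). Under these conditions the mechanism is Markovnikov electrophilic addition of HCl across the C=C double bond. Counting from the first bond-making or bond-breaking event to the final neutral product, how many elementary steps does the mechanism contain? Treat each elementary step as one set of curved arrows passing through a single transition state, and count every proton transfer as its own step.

2

Step 1: Electrophilic addition begins with the π(C=C) electrons forming a bond to the proton of HCl. Following Markovnikov's rule, the resulting cation is tertiary. The H–Cl bond breaks heterolytically, releasing Cl⁻.
(No 1,2-shift: no single shift to an adjacent carbon would give a more stable cation.)
Step 2: Nucleophilic attack by Cl⁻ on the carbocation completes the addition, giving R–Cl.
Total: 2 elementary steps.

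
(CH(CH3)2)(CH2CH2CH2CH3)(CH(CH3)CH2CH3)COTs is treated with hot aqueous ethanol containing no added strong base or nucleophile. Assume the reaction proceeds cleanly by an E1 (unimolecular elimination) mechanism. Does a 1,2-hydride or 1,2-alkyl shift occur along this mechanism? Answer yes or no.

The first-formed carbocation is tertiary.
No single 1,2-shift to an adjacent carbon would produce a more-substituted cation than the one already present, so no rearrangement occurs.

no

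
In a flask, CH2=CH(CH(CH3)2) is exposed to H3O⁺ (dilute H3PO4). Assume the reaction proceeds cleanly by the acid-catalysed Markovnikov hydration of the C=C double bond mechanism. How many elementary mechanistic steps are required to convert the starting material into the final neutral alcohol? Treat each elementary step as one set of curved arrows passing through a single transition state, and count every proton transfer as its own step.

Step 1: The π electrons of the C=C bond attack a proton of H3O⁺; Markovnikov addition places the new C–H on the less-substituted alkene carbon, so the positive charge ends up on the more-substituted carbon — a secondary carbocation. H2O is released.
Step 2: A hydride (H with its bonding pair) migrates from the adjacent isopropyl carbon to the cationic centre — a 1,2-hydride shift — upgrading the secondary cation to a tertiary one.
Step 3: A lone pair on the oxygen of H2O attacks the carbocation, forming a C–O bond and an oxonium ion (a protonated alcohol).
Step 4: Proton transfer from the O–H of the oxonium ion to H2O completes the catalytic cycle and yields the alcohol.
Total: 4 elementary steps.

4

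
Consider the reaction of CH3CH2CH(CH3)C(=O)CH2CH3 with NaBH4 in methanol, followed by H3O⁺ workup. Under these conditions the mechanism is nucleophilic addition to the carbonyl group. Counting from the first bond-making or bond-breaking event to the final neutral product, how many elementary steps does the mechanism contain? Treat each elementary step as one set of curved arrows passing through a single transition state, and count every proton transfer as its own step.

Step 1: Nucleophilic addition: H⁻ (delivered from BH4⁻) adds to the carbonyl carbon, pushing the π(C=O) electron pair onto oxygen and giving a tetrahedral alkoxide.
Step 2: Protonation of the alkoxide by H3O⁺ workup furnishes an alcohol.
Total: 2 elementary steps.

2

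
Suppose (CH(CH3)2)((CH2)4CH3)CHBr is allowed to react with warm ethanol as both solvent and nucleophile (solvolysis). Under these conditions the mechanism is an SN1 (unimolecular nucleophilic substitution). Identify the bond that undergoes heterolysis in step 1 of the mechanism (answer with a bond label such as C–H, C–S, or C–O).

C–Br

Step 1: Ionisation: the C–Br σ-bond cleaves heterolytically; both bonding electrons depart with Br⁻, leaving a secondary carbocation at the α-carbon.
The bond broken in this step is the C–Br bond.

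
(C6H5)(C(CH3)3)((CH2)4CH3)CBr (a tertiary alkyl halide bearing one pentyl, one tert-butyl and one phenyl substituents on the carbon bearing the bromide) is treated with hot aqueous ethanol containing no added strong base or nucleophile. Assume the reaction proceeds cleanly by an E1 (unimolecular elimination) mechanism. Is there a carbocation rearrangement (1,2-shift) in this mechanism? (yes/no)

no

The first-formed carbocation is tertiary.
No single 1,2-shift to an adjacent carbon would produce a more-substituted cation than the one already present, so no rearrangement occurs.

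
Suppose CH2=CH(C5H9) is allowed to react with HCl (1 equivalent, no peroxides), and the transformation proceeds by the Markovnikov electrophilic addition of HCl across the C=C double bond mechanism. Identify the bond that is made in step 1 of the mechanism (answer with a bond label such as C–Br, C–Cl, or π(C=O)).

Step 1: Protonation of the alkene by HCl: the π bond acts as the nucleophile and picks up H⁺, giving the more stable (Markovnikov) secondary carbocation. The H–Cl bond breaks heterolytically, releasing Cl⁻.
The bond formed in this step is the C–H bond.

C–H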